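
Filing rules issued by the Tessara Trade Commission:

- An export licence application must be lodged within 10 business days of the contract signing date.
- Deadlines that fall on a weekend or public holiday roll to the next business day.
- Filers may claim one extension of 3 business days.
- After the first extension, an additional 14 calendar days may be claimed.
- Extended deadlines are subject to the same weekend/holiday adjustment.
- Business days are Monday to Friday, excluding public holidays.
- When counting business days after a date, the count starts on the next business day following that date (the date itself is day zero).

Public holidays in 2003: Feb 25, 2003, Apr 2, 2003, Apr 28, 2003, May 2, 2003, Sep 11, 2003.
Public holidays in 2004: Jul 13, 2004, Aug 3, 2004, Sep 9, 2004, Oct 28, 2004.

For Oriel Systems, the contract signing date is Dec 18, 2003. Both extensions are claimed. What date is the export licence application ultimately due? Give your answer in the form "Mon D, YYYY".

10 business days after Dec 18, 2003, excluding weekends and holidays, is Jan 1, 2004.
Jan 1, 2004 is a Thursday and not a listed holiday, so it stands.
Counting 3 further business days from Jan 1, 2004 reaches Jan 6, 2004.
Jan 6, 2004 falls on a Tuesday, which is a business day, so no adjustment is needed.
With the 14-day extension, Jan 6, 2004 becomes Jan 20, 2004.
Jan 20, 2004 is a Tuesday and not a listed holiday, so it stands.
The final due date is Jan 20, 2004.

Jan 20, 2004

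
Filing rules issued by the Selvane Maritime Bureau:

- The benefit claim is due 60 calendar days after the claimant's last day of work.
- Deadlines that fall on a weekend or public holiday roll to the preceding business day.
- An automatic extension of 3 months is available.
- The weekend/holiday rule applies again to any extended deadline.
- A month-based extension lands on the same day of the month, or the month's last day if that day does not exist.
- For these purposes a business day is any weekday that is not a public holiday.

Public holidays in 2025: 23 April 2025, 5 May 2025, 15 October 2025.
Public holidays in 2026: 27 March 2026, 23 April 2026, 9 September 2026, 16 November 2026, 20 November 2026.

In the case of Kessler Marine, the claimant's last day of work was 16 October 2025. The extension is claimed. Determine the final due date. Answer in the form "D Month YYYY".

13 March 2026

60 calendar days after 16 October 2025 is 15 December 2025.
15 December 2025 falls on a Monday, which is a business day, so no adjustment is needed.
Add 3 months to 15 December 2025: 15 March 2026.
Because 15 March 2026 is a Sunday, the deadline becomes 13 March 2026 (Friday).
Final deadline: 13 March 2026.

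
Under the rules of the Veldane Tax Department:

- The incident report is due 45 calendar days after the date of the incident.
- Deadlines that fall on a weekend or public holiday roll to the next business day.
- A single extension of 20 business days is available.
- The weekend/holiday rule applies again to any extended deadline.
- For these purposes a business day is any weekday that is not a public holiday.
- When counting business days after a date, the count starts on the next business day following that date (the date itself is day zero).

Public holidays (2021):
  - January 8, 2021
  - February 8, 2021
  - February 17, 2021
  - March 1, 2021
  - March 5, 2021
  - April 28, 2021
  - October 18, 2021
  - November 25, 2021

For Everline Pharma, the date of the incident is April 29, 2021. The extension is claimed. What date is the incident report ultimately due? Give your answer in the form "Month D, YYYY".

45 calendar days after April 29, 2021 is June 13, 2021.
Because June 13, 2021 is a Sunday, the deadline becomes June 14, 2021 (Monday).
The 20-business-day extension runs from June 14, 2021 to July 12, 2021.
July 12, 2021 (Monday) is already a business day.
Deadline: July 12, 2021.

July 12, 2021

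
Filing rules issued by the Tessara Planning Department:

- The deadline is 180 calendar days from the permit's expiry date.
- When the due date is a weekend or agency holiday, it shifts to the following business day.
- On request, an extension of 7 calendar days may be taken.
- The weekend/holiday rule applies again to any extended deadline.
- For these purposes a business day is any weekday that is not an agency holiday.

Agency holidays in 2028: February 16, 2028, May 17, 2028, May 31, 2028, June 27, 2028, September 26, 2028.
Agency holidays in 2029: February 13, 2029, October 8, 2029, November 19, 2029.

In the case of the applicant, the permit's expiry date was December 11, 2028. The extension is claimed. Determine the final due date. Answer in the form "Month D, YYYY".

Trigger date December 11, 2028 + 180 calendar days = June 9, 2029.
June 9, 2029 is a Saturday; the next business day is June 11, 2029 (Monday).
Applying the 7-calendar-day extension: June 11, 2029 + 7 days = June 18, 2029.
Since June 18, 2029 is a Monday and not a holiday, the date is unchanged.
Final deadline: June 18, 2029.

June 18, 2029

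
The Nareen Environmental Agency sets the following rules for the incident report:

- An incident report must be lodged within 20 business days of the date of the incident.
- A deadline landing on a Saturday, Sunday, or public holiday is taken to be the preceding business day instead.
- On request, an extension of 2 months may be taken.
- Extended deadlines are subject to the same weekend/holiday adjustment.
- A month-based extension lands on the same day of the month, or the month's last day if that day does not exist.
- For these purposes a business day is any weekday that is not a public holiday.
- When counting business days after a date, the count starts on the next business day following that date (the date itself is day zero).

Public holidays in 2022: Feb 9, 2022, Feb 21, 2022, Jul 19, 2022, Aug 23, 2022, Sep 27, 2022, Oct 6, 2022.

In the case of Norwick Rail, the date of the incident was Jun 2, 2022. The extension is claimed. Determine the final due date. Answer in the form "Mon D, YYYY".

Starting the day after Jun 2, 2022 and counting 20 business days lands on Jun 30, 2022.
Jun 30, 2022 is a Thursday and not a listed holiday, so it stands.
Add 2 months to Jun 30, 2022: Aug 30, 2022.
Since Aug 30, 2022 is a Tuesday and not a holiday, the date is unchanged.
Deadline: Aug 30, 2022.

Aug 30, 2022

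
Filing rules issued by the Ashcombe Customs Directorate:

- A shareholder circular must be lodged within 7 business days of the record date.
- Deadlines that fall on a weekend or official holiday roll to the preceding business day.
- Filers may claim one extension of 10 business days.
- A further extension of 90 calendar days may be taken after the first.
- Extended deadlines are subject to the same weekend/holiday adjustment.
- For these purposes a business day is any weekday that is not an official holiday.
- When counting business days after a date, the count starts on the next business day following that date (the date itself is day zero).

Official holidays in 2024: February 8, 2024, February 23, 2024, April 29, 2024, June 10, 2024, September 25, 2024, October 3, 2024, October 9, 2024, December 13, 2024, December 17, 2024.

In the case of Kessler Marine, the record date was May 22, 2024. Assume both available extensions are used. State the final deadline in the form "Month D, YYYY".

September 13, 2024

7 business days after May 22, 2024, excluding weekends and holidays, is May 31, 2024.
May 31, 2024 is a Friday and not a listed holiday, so it stands.
The 10-business-day extension runs from May 31, 2024 to June 17, 2024.
Since June 17, 2024 is a Monday and not a holiday, the date is unchanged.
The 90-calendar-day extension moves the deadline from June 17, 2024 to September 15, 2024.
September 15, 2024 is a Sunday; the preceding business day is September 13, 2024 (Friday).
Deadline: September 13, 2024.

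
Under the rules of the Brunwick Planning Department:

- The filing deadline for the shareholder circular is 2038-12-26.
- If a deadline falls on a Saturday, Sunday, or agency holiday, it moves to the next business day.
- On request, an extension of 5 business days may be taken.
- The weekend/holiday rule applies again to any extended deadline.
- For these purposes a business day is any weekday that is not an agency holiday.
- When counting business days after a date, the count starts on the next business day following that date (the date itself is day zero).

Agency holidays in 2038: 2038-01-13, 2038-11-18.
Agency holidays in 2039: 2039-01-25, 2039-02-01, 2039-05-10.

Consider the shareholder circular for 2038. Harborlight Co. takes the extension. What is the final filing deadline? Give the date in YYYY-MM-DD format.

The stated deadline is 2038-12-26.
Because 2038-12-26 is a Sunday, the deadline becomes 2038-12-27 (Monday).
Applying the 5-business-day extension: 5 business days after 2038-12-27 is 2039-01-03.
Since 2039-01-03 is a Monday and not a holiday, the date is unchanged.
So the filing is due 2039-01-03.

2039-01-03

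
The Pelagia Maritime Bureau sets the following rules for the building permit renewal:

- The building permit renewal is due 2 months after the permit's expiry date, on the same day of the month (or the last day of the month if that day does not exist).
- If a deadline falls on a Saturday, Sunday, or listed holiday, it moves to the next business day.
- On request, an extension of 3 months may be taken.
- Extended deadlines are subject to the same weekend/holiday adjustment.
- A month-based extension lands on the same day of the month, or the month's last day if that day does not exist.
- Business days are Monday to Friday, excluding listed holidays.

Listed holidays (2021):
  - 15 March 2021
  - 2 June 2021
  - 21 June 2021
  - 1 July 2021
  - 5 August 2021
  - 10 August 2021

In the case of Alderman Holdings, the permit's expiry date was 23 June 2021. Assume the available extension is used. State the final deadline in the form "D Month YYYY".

2 months after 23 June 2021, on the same day of the month, is 23 August 2021.
23 August 2021 is a Monday and not a listed holiday, so it stands.
Applying the 3 months extension: 3 months after 23 August 2021 is 23 November 2021.
23 November 2021 is a Tuesday and not a listed holiday, so it stands.
So the filing is due 23 November 2021.

23 November 2021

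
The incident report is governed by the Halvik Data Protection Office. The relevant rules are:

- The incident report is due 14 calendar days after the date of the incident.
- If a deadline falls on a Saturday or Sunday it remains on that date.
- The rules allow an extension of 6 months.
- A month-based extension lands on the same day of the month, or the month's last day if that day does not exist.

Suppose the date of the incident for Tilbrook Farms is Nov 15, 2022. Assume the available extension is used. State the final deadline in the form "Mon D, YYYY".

Adding 14 calendar days to Nov 15, 2022 gives Nov 29, 2022.
No adjustment is made for weekends or holidays, so Nov 29, 2022 stands.
The 6 months extension carries Nov 29, 2022 to May 29, 2023.
No adjustment is made for weekends or holidays, so May 29, 2023 stands.
The final due date is May 29, 2023.

May 29, 2023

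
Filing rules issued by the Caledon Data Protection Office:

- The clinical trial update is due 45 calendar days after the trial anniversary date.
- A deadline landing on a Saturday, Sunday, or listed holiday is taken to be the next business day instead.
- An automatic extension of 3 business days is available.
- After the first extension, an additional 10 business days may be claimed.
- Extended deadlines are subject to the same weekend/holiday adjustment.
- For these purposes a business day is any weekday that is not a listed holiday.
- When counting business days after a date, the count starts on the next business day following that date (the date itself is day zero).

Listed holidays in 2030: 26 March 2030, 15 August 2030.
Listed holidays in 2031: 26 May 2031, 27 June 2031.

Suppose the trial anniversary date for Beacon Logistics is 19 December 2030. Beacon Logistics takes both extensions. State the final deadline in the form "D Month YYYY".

20 February 2031

45 calendar days after 19 December 2030 is 2 February 2031.
2 February 2031 is a Sunday, so it moves to the next business day, 3 February 2031 (Monday).
Counting 3 further business days from 3 February 2031 reaches 6 February 2031.
6 February 2031 is a Thursday and not a listed holiday, so it stands.
Applying the 10-business-day extension: 10 business days after 6 February 2031 is 20 February 2031.
Since 20 February 2031 is a Thursday and not a holiday, the date is unchanged.
So the filing is due 20 February 2031.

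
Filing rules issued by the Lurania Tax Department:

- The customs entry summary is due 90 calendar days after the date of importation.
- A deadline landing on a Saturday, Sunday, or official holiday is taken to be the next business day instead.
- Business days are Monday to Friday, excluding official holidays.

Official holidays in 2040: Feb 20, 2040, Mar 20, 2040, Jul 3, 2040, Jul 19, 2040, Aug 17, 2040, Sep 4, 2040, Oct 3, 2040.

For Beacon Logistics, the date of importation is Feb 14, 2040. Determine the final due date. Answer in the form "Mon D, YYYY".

May 14, 2040

Trigger date Feb 14, 2040 + 90 calendar days = May 14, 2040.
May 14, 2040 falls on a Monday, which is a business day, so no adjustment is needed.
Deadline: May 14, 2040.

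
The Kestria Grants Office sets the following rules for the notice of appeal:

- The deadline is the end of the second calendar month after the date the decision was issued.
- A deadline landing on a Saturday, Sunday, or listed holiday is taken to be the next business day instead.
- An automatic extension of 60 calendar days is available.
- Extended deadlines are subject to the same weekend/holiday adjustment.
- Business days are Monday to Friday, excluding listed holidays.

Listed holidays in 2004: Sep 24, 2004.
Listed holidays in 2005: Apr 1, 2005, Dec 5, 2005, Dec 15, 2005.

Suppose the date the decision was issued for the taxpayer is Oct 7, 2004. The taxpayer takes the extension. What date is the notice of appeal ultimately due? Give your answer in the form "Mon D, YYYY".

Mar 1, 2005

The second month after Oct 7, 2004 is December 2004, whose last day is Dec 31, 2004.
Dec 31, 2004 is a Friday and not a listed holiday, so it stands.
Add the 60 calendar-day extension to Dec 31, 2004: Mar 1, 2005.
Mar 1, 2005 is a Tuesday and not a listed holiday, so it stands.
Deadline: Mar 1, 2005.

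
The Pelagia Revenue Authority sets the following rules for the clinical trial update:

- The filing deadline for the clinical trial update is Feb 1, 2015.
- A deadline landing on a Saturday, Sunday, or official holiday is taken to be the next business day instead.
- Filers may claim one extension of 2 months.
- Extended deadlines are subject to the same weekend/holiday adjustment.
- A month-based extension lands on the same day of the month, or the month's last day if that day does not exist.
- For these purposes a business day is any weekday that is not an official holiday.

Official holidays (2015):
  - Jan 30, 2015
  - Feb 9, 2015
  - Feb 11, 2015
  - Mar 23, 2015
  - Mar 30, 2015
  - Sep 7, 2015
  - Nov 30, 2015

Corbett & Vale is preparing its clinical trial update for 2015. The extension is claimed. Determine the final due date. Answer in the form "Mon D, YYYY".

Apr 2, 2015

Start from the fixed due date, Feb 1, 2015.
Feb 1, 2015 is a Sunday; the next business day is Feb 2, 2015 (Monday).
Applying the 2 months extension: 2 months after Feb 2, 2015 is Apr 2, 2015.
Apr 2, 2015 falls on a Thursday, which is a business day, so no adjustment is needed.
Final deadline: Apr 2, 2015.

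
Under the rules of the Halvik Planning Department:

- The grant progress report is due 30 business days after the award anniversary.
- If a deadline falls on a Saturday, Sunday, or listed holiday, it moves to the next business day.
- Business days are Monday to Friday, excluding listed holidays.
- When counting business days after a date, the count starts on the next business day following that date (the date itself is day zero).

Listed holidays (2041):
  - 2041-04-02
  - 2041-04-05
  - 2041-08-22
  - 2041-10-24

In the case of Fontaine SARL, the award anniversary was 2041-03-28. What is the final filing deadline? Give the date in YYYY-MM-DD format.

30 business days after 2041-03-28, excluding weekends and holidays, is 2041-05-13.
2041-05-13 falls on a Monday, which is a business day, so no adjustment is needed.
So the filing is due 2041-05-13.

2041-05-13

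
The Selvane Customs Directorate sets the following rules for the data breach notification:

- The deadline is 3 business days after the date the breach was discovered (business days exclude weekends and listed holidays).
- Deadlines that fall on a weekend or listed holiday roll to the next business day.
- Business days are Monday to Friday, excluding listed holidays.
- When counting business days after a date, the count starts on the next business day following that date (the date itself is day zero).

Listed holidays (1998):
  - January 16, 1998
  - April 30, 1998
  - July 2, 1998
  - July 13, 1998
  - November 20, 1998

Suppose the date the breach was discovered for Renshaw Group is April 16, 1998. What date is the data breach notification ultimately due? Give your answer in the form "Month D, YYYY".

April 21, 1998

3 business days after April 16, 1998, excluding weekends and holidays, is April 21, 1998.
April 21, 1998 falls on a Tuesday, which is a business day, so no adjustment is needed.
The final due date is April 21, 1998.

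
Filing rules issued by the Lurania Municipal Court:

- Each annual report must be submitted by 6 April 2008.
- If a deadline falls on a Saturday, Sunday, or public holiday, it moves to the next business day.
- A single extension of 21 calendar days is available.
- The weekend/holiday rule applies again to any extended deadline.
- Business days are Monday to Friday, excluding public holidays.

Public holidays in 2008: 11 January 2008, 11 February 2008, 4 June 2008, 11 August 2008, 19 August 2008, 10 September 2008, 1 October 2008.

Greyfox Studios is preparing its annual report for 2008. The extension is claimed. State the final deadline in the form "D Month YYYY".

Start from the fixed due date, 6 April 2008.
Because 6 April 2008 is a Sunday, the deadline becomes 7 April 2008 (Monday).
Add the 21 calendar-day extension to 7 April 2008: 28 April 2008.
28 April 2008 falls on a Monday, which is a business day, so no adjustment is needed.
Final deadline: 28 April 2008.

28 April 2008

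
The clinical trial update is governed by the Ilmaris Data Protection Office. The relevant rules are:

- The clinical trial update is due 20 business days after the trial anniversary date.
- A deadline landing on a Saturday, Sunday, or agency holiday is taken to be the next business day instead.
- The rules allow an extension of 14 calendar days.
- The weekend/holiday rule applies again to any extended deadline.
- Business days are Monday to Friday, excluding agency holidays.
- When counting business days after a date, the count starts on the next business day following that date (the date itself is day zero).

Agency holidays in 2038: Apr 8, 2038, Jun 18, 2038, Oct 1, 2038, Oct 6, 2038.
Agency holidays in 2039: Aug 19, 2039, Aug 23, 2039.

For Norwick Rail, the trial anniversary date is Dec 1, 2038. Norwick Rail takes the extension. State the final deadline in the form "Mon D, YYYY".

20 business days after Dec 1, 2038, excluding weekends and holidays, is Dec 29, 2038.
Since Dec 29, 2038 is a Wednesday and not a holiday, the date is unchanged.
Add the 14 calendar-day extension to Dec 29, 2038: Jan 12, 2039.
Jan 12, 2039 falls on a Wednesday, which is a business day, so no adjustment is needed.
Deadline: Jan 12, 2039.

Jan 12, 2039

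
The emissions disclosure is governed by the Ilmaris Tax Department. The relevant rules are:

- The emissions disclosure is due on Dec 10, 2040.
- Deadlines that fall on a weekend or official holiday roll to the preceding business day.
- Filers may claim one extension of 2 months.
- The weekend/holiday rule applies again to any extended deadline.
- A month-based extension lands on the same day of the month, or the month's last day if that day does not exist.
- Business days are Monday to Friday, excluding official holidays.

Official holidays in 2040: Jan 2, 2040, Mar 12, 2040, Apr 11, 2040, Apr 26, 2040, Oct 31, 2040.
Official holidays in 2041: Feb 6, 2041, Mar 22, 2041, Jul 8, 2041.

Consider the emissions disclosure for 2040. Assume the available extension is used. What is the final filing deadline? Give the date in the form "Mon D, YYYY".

Feb 8, 2041

The stated deadline is Dec 10, 2040.
Dec 10, 2040 falls on a Monday, which is a business day, so no adjustment is needed.
The 2 months extension carries Dec 10, 2040 to Feb 10, 2041.
Feb 10, 2041 is a Sunday; the preceding business day is Feb 8, 2041 (Friday).
Deadline: Feb 8, 2041.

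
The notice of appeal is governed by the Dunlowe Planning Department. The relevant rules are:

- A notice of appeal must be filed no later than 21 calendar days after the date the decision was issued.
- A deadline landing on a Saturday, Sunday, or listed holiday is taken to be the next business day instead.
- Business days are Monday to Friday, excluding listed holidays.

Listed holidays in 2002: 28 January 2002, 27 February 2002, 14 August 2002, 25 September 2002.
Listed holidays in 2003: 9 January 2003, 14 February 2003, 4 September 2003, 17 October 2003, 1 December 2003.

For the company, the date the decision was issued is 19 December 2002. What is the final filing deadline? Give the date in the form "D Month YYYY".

Trigger date 19 December 2002 + 21 calendar days = 9 January 2003.
9 January 2003 is a listed holiday, so it moves to the next business day, 10 January 2003 (Friday).
So the filing is due 10 January 2003.

10 January 2003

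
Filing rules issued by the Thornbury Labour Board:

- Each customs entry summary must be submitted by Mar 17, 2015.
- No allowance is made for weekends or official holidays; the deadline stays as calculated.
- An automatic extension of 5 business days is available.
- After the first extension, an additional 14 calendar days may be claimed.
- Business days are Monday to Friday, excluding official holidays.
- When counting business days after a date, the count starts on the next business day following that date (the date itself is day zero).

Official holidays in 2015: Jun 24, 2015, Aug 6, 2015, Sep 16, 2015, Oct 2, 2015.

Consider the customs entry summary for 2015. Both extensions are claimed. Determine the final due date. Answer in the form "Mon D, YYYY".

Apr 7, 2015

Start from the fixed due date, Mar 17, 2015.
Mar 17, 2015 is a Tuesday; no weekend or holiday adjustment applies.
The 5-business-day extension runs from Mar 17, 2015 to Mar 24, 2015.
No adjustment is made for weekends or holidays, so Mar 24, 2015 stands.
Applying the 14-calendar-day extension: Mar 24, 2015 + 14 days = Apr 7, 2015.
Apr 7, 2015 is a Tuesday; no weekend or holiday adjustment applies.
So the filing is due Apr 7, 2015.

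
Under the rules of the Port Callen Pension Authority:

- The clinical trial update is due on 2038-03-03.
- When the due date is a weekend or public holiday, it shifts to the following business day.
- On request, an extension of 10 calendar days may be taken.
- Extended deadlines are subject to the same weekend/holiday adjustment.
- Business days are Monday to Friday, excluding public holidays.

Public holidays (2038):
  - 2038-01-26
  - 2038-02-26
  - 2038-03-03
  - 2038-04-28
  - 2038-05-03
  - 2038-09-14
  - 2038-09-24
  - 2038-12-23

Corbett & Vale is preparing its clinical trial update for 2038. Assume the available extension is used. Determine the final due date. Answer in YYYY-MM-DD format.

2038-03-15

The statutory due date is 2038-03-03.
Because 2038-03-03 is a listed holiday, the deadline becomes 2038-03-04 (Thursday).
With the 10-day extension, 2038-03-04 becomes 2038-03-14.
2038-03-14 is a Sunday; the next business day is 2038-03-15 (Monday).
So the filing is due 2038-03-15.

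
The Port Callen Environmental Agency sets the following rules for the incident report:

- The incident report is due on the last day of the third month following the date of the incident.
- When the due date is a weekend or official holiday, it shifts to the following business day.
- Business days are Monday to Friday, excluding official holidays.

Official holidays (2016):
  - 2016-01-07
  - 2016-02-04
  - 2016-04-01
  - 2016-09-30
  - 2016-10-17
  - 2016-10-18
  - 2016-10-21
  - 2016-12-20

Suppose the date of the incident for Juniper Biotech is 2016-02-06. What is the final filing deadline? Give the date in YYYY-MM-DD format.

3 months after 2016-02-06 is May 2016; that month ends on 2016-05-31.
Since 2016-05-31 is a Tuesday and not a holiday, the date is unchanged.
Final deadline: 2016-05-31.

2016-05-31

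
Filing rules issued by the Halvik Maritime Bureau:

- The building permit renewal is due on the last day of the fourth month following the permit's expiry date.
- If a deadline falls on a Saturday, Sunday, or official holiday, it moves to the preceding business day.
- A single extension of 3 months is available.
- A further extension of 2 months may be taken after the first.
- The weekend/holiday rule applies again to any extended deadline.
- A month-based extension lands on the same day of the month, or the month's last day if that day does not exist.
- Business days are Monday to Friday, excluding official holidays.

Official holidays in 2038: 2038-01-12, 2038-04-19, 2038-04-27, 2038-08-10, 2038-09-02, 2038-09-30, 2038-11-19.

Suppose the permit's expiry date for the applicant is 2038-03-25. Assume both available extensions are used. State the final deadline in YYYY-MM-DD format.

2038-12-29

4 months after 2038-03-25 falls in July 2038; the last day of that month is 2038-07-31.
Because 2038-07-31 is a Saturday, the deadline becomes 2038-07-30 (Friday).
Add 3 months to 2038-07-30: 2038-10-30.
2038-10-30 is a Saturday; the preceding business day is 2038-10-29 (Friday).
Applying the 2 months extension: 2 months after 2038-10-29 is 2038-12-29.
Since 2038-12-29 is a Wednesday and not a holiday, the date is unchanged.
So the filing is due 2038-12-29.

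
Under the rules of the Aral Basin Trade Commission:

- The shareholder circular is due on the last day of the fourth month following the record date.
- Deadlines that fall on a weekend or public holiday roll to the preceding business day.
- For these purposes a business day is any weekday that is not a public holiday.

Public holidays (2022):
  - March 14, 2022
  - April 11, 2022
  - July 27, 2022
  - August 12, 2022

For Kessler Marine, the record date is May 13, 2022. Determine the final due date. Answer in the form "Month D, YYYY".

September 30, 2022

4 months after May 13, 2022 is September 2022; that month ends on September 30, 2022.
September 30, 2022 is a Friday and not a listed holiday, so it stands.
So the filing is due September 30, 2022.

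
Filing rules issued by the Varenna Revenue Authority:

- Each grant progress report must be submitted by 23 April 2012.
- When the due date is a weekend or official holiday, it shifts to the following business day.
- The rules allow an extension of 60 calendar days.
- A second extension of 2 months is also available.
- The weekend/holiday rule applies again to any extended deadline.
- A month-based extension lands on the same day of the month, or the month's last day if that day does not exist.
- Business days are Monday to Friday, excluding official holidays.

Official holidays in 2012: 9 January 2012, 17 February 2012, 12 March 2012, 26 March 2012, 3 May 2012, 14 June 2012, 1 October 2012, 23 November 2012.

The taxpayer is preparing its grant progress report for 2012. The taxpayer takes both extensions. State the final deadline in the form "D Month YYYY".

22 August 2012

The stated deadline is 23 April 2012.
Since 23 April 2012 is a Monday and not a holiday, the date is unchanged.
Add the 60 calendar-day extension to 23 April 2012: 22 June 2012.
22 June 2012 falls on a Friday, which is a business day, so no adjustment is needed.
Applying the 2 months extension: 2 months after 22 June 2012 is 22 August 2012.
22 August 2012 falls on a Wednesday, which is a business day, so no adjustment is needed.
Final deadline: 22 August 2012.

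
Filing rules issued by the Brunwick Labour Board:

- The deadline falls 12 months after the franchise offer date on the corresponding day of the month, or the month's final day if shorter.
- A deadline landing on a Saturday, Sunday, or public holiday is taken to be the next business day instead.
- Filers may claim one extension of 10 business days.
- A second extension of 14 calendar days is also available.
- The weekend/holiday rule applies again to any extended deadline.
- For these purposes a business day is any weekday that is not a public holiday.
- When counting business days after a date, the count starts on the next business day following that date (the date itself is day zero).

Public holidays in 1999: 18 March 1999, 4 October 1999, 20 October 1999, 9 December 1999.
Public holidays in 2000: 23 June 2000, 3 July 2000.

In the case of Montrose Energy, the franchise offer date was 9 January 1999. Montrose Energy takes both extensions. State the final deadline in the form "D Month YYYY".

12 months after 9 January 1999, on the same day of the month, is 9 January 2000.
9 January 2000 is a Sunday; the next business day is 10 January 2000 (Monday).
The 10-business-day extension runs from 10 January 2000 to 24 January 2000.
24 January 2000 is a Monday and not a listed holiday, so it stands.
Applying the 14-calendar-day extension: 24 January 2000 + 14 days = 7 February 2000.
7 February 2000 is a Monday and not a listed holiday, so it stands.
So the filing is due 7 February 2000.

7 February 2000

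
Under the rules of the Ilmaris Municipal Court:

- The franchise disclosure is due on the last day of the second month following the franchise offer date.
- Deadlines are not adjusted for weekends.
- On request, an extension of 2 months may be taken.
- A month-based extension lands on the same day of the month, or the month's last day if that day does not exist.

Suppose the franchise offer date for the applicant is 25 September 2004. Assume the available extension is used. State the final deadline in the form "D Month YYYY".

30 January 2005

2 months after 25 September 2004 is November 2004; that month ends on 30 November 2004.
No adjustment is made for weekends or holidays, so 30 November 2004 stands.
Applying the 2 months extension: 2 months after 30 November 2004 is 30 January 2005.
30 January 2005 falls on a Sunday. The rules make no weekend/holiday allowance, so it remains 30 January 2005.
Final deadline: 30 January 2005.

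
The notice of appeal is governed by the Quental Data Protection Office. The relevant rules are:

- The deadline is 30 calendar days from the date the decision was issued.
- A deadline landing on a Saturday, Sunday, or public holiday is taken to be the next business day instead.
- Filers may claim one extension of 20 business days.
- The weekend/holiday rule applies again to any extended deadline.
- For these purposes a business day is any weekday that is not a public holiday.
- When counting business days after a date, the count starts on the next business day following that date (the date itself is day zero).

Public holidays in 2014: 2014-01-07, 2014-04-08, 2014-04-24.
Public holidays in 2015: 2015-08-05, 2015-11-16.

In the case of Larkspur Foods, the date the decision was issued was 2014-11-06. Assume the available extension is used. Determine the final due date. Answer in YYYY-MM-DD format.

2015-01-05

From 2014-11-06, 30 calendar days later is 2014-12-06.
2014-12-06 falls on a Saturday. Rolling to the next business day gives 2014-12-08, a Monday.
Counting 20 further business days from 2014-12-08 reaches 2015-01-05.
2015-01-05 is a Monday and not a listed holiday, so it stands.
Final deadline: 2015-01-05.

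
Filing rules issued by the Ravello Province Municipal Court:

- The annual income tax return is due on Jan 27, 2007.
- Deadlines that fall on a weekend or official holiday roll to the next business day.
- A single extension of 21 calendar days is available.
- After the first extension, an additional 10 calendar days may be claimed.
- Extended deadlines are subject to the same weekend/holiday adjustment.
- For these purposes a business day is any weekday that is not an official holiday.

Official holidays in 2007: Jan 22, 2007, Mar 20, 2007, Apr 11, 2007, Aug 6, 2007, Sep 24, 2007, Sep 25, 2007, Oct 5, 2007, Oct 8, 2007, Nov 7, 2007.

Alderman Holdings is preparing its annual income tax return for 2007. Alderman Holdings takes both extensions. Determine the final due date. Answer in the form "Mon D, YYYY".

Start from the fixed due date, Jan 27, 2007.
Jan 27, 2007 is a Saturday, so it moves to the next business day, Jan 29, 2007 (Monday).
With the 21-day extension, Jan 29, 2007 becomes Feb 19, 2007.
Feb 19, 2007 falls on a Monday, which is a business day, so no adjustment is needed.
With the 10-day extension, Feb 19, 2007 becomes Mar 1, 2007.
Mar 1, 2007 (Thursday) is already a business day.
Final deadline: Mar 1, 2007.

Mar 1, 2007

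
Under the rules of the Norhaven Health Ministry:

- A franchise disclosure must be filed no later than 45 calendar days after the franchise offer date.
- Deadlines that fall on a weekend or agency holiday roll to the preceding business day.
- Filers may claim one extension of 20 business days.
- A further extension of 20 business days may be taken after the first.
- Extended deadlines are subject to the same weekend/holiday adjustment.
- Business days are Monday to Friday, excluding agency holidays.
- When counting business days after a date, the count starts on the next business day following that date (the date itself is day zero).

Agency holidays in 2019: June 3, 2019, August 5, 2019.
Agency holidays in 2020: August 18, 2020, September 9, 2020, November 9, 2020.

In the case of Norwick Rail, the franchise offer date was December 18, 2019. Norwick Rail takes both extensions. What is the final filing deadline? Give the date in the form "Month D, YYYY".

Adding 45 calendar days to December 18, 2019 gives February 1, 2020.
February 1, 2020 is a Saturday, so it moves to the preceding business day, January 31, 2020 (Friday).
The 20-business-day extension runs from January 31, 2020 to February 28, 2020.
February 28, 2020 (Friday) is already a business day.
Applying the 20-business-day extension: 20 business days after February 28, 2020 is March 27, 2020.
Since March 27, 2020 is a Friday and not a holiday, the date is unchanged.
Final deadline: March 27, 2020.

March 27, 2020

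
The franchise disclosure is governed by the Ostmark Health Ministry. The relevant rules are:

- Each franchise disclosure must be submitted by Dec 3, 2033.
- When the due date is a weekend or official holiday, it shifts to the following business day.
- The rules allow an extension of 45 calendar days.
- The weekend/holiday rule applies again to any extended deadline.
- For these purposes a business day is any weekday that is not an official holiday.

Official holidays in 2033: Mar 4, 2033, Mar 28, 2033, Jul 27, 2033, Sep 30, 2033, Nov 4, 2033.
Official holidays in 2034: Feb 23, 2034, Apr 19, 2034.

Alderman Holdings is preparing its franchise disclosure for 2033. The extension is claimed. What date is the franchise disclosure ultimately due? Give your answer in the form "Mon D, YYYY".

Jan 19, 2034

The statutory due date is Dec 3, 2033.
Dec 3, 2033 is a Saturday; the next business day is Dec 5, 2033 (Monday).
Add the 45 calendar-day extension to Dec 5, 2033: Jan 19, 2034.
Jan 19, 2034 falls on a Thursday, which is a business day, so no adjustment is needed.
So the filing is due Jan 19, 2034.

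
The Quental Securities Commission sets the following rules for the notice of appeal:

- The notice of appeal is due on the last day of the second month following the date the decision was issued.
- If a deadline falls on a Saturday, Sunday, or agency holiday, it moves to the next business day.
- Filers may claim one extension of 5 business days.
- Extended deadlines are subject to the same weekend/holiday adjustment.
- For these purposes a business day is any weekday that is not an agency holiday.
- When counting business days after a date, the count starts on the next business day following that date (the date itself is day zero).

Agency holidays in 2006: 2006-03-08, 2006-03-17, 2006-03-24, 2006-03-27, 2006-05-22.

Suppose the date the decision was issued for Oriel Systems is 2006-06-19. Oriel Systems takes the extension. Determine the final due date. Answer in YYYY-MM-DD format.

2 months after 2006-06-19 is August 2006; that month ends on 2006-08-31.
2006-08-31 (Thursday) is already a business day.
Applying the 5-business-day extension: 5 business days after 2006-08-31 is 2006-09-07.
Since 2006-09-07 is a Thursday and not a holiday, the date is unchanged.
The final due date is 2006-09-07.

2006-09-07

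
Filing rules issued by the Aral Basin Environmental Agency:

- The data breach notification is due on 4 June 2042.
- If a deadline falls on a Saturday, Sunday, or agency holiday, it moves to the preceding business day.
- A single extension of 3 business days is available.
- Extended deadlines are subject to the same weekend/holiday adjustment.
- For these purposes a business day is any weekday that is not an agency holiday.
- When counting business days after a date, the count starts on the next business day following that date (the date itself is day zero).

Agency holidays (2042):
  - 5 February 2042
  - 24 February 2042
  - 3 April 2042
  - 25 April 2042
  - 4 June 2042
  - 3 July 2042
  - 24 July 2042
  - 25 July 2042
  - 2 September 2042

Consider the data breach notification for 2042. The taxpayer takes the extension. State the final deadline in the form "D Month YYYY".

9 June 2042

Start from the fixed due date, 4 June 2042.
4 June 2042 falls on a listed holiday. Rolling to the preceding business day gives 3 June 2042, a Tuesday.
Applying the 3-business-day extension: 3 business days after 3 June 2042 is 9 June 2042.
9 June 2042 falls on a Monday, which is a business day, so no adjustment is needed.
The final due date is 9 June 2042.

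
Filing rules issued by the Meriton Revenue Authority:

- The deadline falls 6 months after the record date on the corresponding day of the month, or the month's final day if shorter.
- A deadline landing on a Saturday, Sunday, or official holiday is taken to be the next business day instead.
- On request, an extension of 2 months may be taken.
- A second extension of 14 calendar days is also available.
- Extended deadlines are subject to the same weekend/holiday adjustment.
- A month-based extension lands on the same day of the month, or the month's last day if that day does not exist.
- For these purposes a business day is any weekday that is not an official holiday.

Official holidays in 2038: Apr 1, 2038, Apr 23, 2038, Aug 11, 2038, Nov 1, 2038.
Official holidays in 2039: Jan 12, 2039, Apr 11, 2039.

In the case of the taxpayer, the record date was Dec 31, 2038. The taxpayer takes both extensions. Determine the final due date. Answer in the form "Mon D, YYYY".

Sep 13, 2039

6 months from Dec 31, 2038 is Jun 30, 2039 (day 31 does not exist in June, so the month's last day is used).
Jun 30, 2039 is a Thursday and not a listed holiday, so it stands.
Applying the 2 months extension: 2 months after Jun 30, 2039 is Aug 30, 2039.
Aug 30, 2039 is a Tuesday and not a listed holiday, so it stands.
The 14-calendar-day extension moves the deadline from Aug 30, 2039 to Sep 13, 2039.
Sep 13, 2039 falls on a Tuesday, which is a business day, so no adjustment is needed.
The final due date is Sep 13, 2039.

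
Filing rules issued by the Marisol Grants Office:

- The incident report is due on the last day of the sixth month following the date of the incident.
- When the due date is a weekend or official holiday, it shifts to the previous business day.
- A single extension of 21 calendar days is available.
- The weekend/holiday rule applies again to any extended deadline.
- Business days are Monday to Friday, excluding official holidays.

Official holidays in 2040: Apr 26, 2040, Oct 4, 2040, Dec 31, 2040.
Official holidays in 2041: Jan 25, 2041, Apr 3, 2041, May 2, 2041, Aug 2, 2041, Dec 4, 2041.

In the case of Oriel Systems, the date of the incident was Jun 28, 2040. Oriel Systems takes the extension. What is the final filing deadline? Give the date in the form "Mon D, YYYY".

Jan 18, 2041

6 months after Jun 28, 2040 is December 2040; that month ends on Dec 31, 2040.
Dec 31, 2040 is a listed holiday, so it moves to the preceding business day, Dec 28, 2040 (Friday).
Add the 21 calendar-day extension to Dec 28, 2040: Jan 18, 2041.
Jan 18, 2041 falls on a Friday, which is a business day, so no adjustment is needed.
The final due date is Jan 18, 2041.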